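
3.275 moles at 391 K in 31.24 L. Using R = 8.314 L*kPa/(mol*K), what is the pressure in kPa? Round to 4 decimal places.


PV = nRT, solve for P = nRT / V.
nRT = 3.275 * 8.314 * 391 = 10646.2849
P = 10646.2849 / 31.24
P = 340.79016965 kPa, rounded to 4 dp:

340.7902 kPa


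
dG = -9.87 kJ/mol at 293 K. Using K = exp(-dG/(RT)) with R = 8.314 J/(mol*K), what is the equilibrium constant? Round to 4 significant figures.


dG is in kJ/mol; multiply by 1000 to match R in J/(mol*K).
RT = 8.314 * 293 = 2436.002 J/mol
exponent = -dG*1000 / (RT) = -(-9.87*1000) / 2436.002 = 4.05172081
K = exp(4.05172081)
K = 57.496312, rounded to 4 significant figures:

57.50


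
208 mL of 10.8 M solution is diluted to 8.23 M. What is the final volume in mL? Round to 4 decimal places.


Dilution: M1*V1 = M2*V2, solve for V2.
V2 = M1*V1 / M2
V2 = 10.8 * 208 / 8.23
V2 = 2246.4 / 8.23
V2 = 272.95261239 mL, rounded to 4 dp:

272.9526 mL


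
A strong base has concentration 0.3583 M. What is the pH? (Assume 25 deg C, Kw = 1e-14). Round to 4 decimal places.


A strong base dissociates completely, so [OH-] equals the given concentration.
pOH = -log10([OH-]) = -log10(0.3583) = 0.445753
pH = 14 - pOH = 14 - 0.445753
pH = 13.554247, rounded to 4 dp:

13.5542


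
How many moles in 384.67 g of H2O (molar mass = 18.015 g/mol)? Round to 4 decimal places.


n = mass / M
n = 384.67 / 18.015
n = 21.35276159 mol, rounded to 4 dp:

21.3528 mol


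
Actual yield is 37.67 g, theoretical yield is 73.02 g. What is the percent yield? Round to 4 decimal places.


% yield = 100 * actual / theoretical
% yield = 100 * 37.67 / 73.02
% yield = 51.58860586 %, rounded to 4 dp:

51.5886 %


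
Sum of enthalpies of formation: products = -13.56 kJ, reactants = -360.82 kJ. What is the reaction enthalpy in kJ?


dH_rxn = sum(dH_f products) - sum(dH_f reactants)
dH_rxn = -13.56 - (-360.82)
dH_rxn = 347.26 kJ:

347.26 kJ


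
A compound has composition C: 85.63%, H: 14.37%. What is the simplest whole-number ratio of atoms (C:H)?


Assume 100 g of compound, divide each mass% by atomic mass to get moles, then normalize by the smallest to get a raw atom ratio.
Moles per 100 g: C: 85.63/12.011 = 7.1293, H: 14.37/1.008 = 14.256
Raw ratio (divide by min = 7.1293): C: 1.0, H: 2.0
Multiply by 1 to clear fractions: C: 1.0 ~= 1, H: 2.0 ~= 2
Reduce by GCD to get the simplest whole-number ratio:

1:2


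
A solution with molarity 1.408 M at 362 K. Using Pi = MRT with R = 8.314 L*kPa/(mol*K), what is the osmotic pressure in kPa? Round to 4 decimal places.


Osmotic pressure (van't Hoff): Pi = M*R*T.
RT = 8.314 * 362 = 3009.668
Pi = 1.408 * 3009.668
Pi = 4237.612544 kPa, rounded to 4 dp:

4237.6125 kPa


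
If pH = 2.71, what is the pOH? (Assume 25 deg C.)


At 25 deg C, pH + pOH = 14.
pOH = 14 - pH = 14 - 2.71
pOH = 11.29:

11.29


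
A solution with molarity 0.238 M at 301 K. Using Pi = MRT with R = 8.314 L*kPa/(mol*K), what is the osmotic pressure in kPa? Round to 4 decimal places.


Osmotic pressure (van't Hoff): Pi = M*R*T.
RT = 8.314 * 301 = 2502.514
Pi = 0.238 * 2502.514
Pi = 595.598332 kPa, rounded to 4 dp:

595.5983 kPa


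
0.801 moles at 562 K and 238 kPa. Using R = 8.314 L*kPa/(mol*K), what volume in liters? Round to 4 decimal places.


PV = nRT, solve for V = nRT / P.
nRT = 0.801 * 8.314 * 562 = 3742.6469
V = 3742.6469 / 238
V = 15.72540714 L, rounded to 4 dp:

15.7254 L


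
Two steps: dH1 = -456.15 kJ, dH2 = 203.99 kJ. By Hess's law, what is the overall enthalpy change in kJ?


Hess's law: enthalpy is a state function, so add the step enthalpies.
dH_total = dH1 + dH2 = -456.15 + (203.99)
dH_total = -252.16 kJ:

-252.16 kJ


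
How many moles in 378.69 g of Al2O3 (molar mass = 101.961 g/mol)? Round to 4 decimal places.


n = mass / M
n = 378.69 / 101.961
n = 3.71406714 mol, rounded to 4 dp:

3.7141 mol


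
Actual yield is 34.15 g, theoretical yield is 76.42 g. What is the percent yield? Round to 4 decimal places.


% yield = 100 * actual / theoretical
% yield = 100 * 34.15 / 76.42
% yield = 44.68725465 %, rounded to 4 dp:

44.6873 %


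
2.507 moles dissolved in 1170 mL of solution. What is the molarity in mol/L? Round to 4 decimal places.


Convert volume to liters: V_L = V_mL / 1000.
V_L = 1170 / 1000 = 1.17 L
M = n / V_L = 2.507 / 1.17
M = 2.14273504 mol/L, rounded to 4 dp:

2.1427 mol/L


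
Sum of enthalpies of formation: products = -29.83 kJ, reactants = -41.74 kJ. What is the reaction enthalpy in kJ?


dH_rxn = sum(dH_f products) - sum(dH_f reactants)
dH_rxn = -29.83 - (-41.74)
dH_rxn = 11.91 kJ:

11.91 kJ


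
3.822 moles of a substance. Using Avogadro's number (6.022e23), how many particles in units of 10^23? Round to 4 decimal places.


N = n * NA, then divide by 1e23 for the requested units.
N / 1e23 = n * 6.022
N / 1e23 = 3.822 * 6.022
N / 1e23 = 23.016084, rounded to 4 dp:

23.0161


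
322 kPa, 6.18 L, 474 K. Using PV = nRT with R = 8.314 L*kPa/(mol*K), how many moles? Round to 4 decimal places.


PV = nRT, solve for n = PV / (RT).
PV = 322 * 6.18 = 1989.96
RT = 8.314 * 474 = 3940.836
n = 1989.96 / 3940.836
n = 0.50495885 mol, rounded to 4 dp:

0.5050 mol


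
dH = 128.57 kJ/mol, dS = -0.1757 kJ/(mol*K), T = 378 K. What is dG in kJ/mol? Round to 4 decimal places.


Gibbs: dG = dH - T*dS (consistent units, dS already in kJ/(mol*K)).
T*dS = 378 * -0.1757 = -66.4146
dG = 128.57 - (-66.4146)
dG = 194.9846 kJ/mol, rounded to 4 dp:

194.9846 kJ/mol


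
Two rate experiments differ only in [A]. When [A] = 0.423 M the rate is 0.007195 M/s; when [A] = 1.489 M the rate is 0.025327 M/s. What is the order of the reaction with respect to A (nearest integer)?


Rate is proportional to [A]^n, so rate2/rate1 = ([A]2/[A]1)^n. Take logs to solve for n.
rate2/rate1 = 0.025327 / 0.007195 = 3.5201
[A]2/[A]1 = 1.489 / 0.423 = 3.5201
n = ln(3.5201) / ln(3.5201) = 1.0
Nearest integer order:

1


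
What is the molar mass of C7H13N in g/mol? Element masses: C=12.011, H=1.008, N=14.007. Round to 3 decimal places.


M = sum(count * atomic_mass) over atoms.
M = 7*12.011 + 13*1.008 + 1*14.007
M = 84.077 + 13.104 + 14.007
M = 111.188 g/mol, rounded to 3 dp:

111.188 g/mol


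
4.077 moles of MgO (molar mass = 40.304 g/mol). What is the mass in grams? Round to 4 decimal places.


mass = n * M
mass = 4.077 * 40.304
mass = 164.319408 g, rounded to 4 dp:

164.3194 g


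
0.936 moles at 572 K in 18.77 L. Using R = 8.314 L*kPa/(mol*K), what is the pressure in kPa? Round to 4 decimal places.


PV = nRT, solve for P = nRT / V.
nRT = 0.936 * 8.314 * 572 = 4451.2491
P = 4451.2491 / 18.77
P = 237.14699521 kPa, rounded to 4 dp:

237.1470 kPa


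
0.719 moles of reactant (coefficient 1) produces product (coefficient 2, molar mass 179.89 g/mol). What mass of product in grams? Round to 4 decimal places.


Use the coefficient ratio to convert reactant moles to product moles, then multiply by the product's molar mass.
moles_P = moles_R * (coeff_P / coeff_R) = 0.719 * (2/1) = 1.438
mass_P = moles_P * M_P = 1.438 * 179.89
mass_P = 258.68182 g, rounded to 4 dp:

258.6818 g


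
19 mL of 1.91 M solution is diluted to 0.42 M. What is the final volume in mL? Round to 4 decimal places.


Dilution: M1*V1 = M2*V2, solve for V2.
V2 = M1*V1 / M2
V2 = 1.91 * 19 / 0.42
V2 = 36.29 / 0.42
V2 = 86.4047619 mL, rounded to 4 dp:

86.4048 mL


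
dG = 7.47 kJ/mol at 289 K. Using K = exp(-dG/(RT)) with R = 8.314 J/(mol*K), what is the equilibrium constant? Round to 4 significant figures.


dG is in kJ/mol; multiply by 1000 to match R in J/(mol*K).
RT = 8.314 * 289 = 2402.746 J/mol
exponent = -dG*1000 / (RT) = -(7.47*1000) / 2402.746 = -3.10894285
K = exp(-3.10894285)
K = 0.04464813, rounded to 4 significant figures:

0.04465


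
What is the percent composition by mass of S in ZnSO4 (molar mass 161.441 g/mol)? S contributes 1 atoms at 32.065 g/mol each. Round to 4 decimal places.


pct = 100 * (n_elem * M_elem) / M_total
mass_contribution = 1 * 32.065 = 32.065 g/mol
pct = 100 * 32.065 / 161.441
pct = 19.86174516 %, rounded to 4 dp:

19.8617 %


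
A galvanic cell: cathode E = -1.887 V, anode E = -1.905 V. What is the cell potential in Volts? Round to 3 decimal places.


Standard cell potential: E_cell = E_cathode - E_anode.
E_cell = -1.887 - (-1.905)
E_cell = 0.018 V, rounded to 3 dp:

0.018 V


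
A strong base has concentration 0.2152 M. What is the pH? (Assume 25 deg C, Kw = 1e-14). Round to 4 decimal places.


A strong base dissociates completely, so [OH-] equals the given concentration.
pOH = -log10([OH-]) = -log10(0.2152) = 0.667158
pH = 14 - pOH = 14 - 0.667158
pH = 13.332842, rounded to 4 dp:

13.3328


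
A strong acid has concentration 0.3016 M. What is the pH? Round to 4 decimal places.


A strong acid dissociates completely, so [H+] equals the given concentration.
pH = -log10([H+]) = -log10(0.3016)
pH = 0.52056866, rounded to 4 dp:

0.5206


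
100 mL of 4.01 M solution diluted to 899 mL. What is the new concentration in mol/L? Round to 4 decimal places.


Dilution: M1*V1 = M2*V2, solve for M2.
M2 = M1*V1 / V2
M2 = 4.01 * 100 / 899
M2 = 401.0 / 899
M2 = 0.44605117 mol/L, rounded to 4 dp:

0.4461 mol/L


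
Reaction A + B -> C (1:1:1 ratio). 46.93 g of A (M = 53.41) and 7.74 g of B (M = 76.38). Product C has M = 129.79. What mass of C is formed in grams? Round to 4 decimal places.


Find moles of each reactant; the smaller value is the limiting reagent in a 1:1:1 reaction, so moles_C equals moles of the limiter.
n_A = mass_A / M_A = 46.93 / 53.41 = 0.878674 mol
n_B = mass_B / M_B = 7.74 / 76.38 = 0.101335 mol
Limiting reagent: B (smaller), n_limiting = 0.101335 mol
mass_C = n_limiting * M_C = 0.101335 * 129.79
mass_C = 13.15226965 g, rounded to 4 dp:

13.1523 g


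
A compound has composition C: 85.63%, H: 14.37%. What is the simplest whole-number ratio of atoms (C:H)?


Assume 100 g of compound, divide each mass% by atomic mass to get moles, then normalize by the smallest to get a raw atom ratio.
Moles per 100 g: C: 85.63/12.011 = 7.1293, H: 14.37/1.008 = 14.256
Raw ratio (divide by min = 7.1293): C: 1.0, H: 2.0
Multiply by 1 to clear fractions: C: 1.0 ~= 1, H: 2.0 ~= 2
Reduce by GCD to get the simplest whole-number ratio:

1:2


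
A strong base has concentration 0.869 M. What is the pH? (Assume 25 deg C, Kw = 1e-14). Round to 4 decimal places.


A strong base dissociates completely, so [OH-] equals the given concentration.
pOH = -log10([OH-]) = -log10(0.869) = 0.06098
pH = 14 - pOH = 14 - 0.06098
pH = 13.93902, rounded to 4 dp:

13.9390


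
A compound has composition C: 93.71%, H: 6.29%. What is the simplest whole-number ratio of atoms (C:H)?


Assume 100 g of compound, divide each mass% by atomic mass to get moles, then normalize by the smallest to get a raw atom ratio.
Moles per 100 g: C: 93.71/12.011 = 7.802, H: 6.29/1.008 = 6.2401
Raw ratio (divide by min = 6.2401): C: 1.25, H: 1.0
Multiply by 4 to clear fractions: C: 5.001 ~= 5, H: 4.0 ~= 4
Reduce by GCD to get the simplest whole-number ratio:

5:4


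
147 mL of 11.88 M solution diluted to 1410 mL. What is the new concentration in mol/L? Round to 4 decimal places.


Dilution: M1*V1 = M2*V2, solve for M2.
M2 = M1*V1 / V2
M2 = 11.88 * 147 / 1410
M2 = 1746.36 / 1410
M2 = 1.23855319 mol/L, rounded to 4 dp:

1.2386 mol/L


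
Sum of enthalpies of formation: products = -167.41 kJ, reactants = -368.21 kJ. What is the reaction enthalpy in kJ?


dH_rxn = sum(dH_f products) - sum(dH_f reactants)
dH_rxn = -167.41 - (-368.21)
dH_rxn = 200.8 kJ:

200.80 kJ


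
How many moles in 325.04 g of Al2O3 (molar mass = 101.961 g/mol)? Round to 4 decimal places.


n = mass / M
n = 325.04 / 101.961
n = 3.18788556 mol, rounded to 4 dp:

3.1879 mol


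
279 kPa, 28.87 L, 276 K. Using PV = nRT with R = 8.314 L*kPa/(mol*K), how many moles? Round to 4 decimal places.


PV = nRT, solve for n = PV / (RT).
PV = 279 * 28.87 = 8054.73
RT = 8.314 * 276 = 2294.664
n = 8054.73 / 2294.664
n = 3.51020019 mol, rounded to 4 dp:

3.5102 mol


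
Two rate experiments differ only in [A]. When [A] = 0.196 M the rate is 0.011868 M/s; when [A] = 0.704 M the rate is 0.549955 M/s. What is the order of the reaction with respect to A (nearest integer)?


Rate is proportional to [A]^n, so rate2/rate1 = ([A]2/[A]1)^n. Take logs to solve for n.
rate2/rate1 = 0.549955 / 0.011868 = 46.3393
[A]2/[A]1 = 0.704 / 0.196 = 3.5918
n = ln(46.3393) / ln(3.5918) = 3.0
Nearest integer order:

3


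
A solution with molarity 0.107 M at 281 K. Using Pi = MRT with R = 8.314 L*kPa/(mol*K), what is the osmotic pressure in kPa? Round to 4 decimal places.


Osmotic pressure (van't Hoff): Pi = M*R*T.
RT = 8.314 * 281 = 2336.234
Pi = 0.107 * 2336.234
Pi = 249.977038 kPa, rounded to 4 dp:

249.9770 kPa


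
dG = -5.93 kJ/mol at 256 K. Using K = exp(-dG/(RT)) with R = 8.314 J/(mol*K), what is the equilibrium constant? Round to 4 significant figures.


dG is in kJ/mol; multiply by 1000 to match R in J/(mol*K).
RT = 8.314 * 256 = 2128.384 J/mol
exponent = -dG*1000 / (RT) = -(-5.93*1000) / 2128.384 = 2.78615137
K = exp(2.78615137)
K = 16.218481, rounded to 4 significant figures:

16.22


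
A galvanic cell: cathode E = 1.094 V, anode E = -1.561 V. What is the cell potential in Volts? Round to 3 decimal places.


Standard cell potential: E_cell = E_cathode - E_anode.
E_cell = 1.094 - (-1.561)
E_cell = 2.655 V, rounded to 3 dp:

2.655 V


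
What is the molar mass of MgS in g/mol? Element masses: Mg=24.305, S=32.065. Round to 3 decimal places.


M = sum(count * atomic_mass) over atoms.
M = 1*24.305 + 1*32.065
M = 24.305 + 32.065
M = 56.37 g/mol, rounded to 3 dp:

56.370 g/mol


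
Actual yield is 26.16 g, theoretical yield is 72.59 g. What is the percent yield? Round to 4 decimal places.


% yield = 100 * actual / theoretical
% yield = 100 * 26.16 / 72.59
% yield = 36.03802177 %, rounded to 4 dp:

36.0380 %


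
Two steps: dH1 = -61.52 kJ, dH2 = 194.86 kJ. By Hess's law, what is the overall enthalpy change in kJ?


Hess's law: enthalpy is a state function, so add the step enthalpies.
dH_total = dH1 + dH2 = -61.52 + (194.86)
dH_total = 133.34 kJ:

133.34 kJ


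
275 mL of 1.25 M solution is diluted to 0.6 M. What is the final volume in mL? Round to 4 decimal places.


Dilution: M1*V1 = M2*V2, solve for V2.
V2 = M1*V1 / M2
V2 = 1.25 * 275 / 0.6
V2 = 343.75 / 0.6
V2 = 572.91666667 mL, rounded to 4 dp:

572.9167 mL


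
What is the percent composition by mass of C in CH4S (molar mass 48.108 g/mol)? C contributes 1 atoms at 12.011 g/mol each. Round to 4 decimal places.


pct = 100 * (n_elem * M_elem) / M_total
mass_contribution = 1 * 12.011 = 12.011 g/mol
pct = 100 * 12.011 / 48.108
pct = 24.9667415 %, rounded to 4 dp:

24.9667 %


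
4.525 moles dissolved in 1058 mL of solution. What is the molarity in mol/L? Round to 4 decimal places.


Convert volume to liters: V_L = V_mL / 1000.
V_L = 1058 / 1000 = 1.058 L
M = n / V_L = 4.525 / 1.058
M = 4.27693762 mol/L, rounded to 4 dp:

4.2769 mol/L


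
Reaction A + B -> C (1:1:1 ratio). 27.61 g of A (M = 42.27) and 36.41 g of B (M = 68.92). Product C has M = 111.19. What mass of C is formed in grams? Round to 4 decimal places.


Find moles of each reactant; the smaller value is the limiting reagent in a 1:1:1 reaction, so moles_C equals moles of the limiter.
n_A = mass_A / M_A = 27.61 / 42.27 = 0.653182 mol
n_B = mass_B / M_B = 36.41 / 68.92 = 0.528294 mol
Limiting reagent: B (smaller), n_limiting = 0.528294 mol
mass_C = n_limiting * M_C = 0.528294 * 111.19
mass_C = 58.74100986 g, rounded to 4 dp:

58.7410 g


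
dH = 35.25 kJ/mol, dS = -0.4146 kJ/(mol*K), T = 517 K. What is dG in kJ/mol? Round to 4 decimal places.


Gibbs: dG = dH - T*dS (consistent units, dS already in kJ/(mol*K)).
T*dS = 517 * -0.4146 = -214.3482
dG = 35.25 - (-214.3482)
dG = 249.5982 kJ/mol, rounded to 4 dp:

249.5982 kJ/mol


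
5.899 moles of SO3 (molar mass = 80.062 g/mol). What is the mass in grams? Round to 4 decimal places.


mass = n * M
mass = 5.899 * 80.062
mass = 472.285738 g, rounded to 4 dp:

472.2857 g


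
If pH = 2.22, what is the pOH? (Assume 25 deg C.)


At 25 deg C, pH + pOH = 14.
pOH = 14 - pH = 14 - 2.22
pOH = 11.78:

11.78


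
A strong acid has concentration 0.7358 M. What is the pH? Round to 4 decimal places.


A strong acid dissociates completely, so [H+] equals the given concentration.
pH = -log10([H+]) = -log10(0.7358)
pH = 0.13324022, rounded to 4 dp:

0.1332


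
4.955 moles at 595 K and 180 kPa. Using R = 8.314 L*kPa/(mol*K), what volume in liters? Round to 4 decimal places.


PV = nRT, solve for V = nRT / P.
nRT = 4.955 * 8.314 * 595 = 24511.5426
V = 24511.5426 / 180
V = 136.17523667 L, rounded to 4 dp:

136.1752 L


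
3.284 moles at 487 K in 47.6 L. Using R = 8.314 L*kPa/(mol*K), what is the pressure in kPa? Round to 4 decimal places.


PV = nRT, solve for P = nRT / V.
nRT = 3.284 * 8.314 * 487 = 13296.6467
P = 13296.6467 / 47.6
P = 279.34131723 kPa, rounded to 4 dp:

279.3413 kPa


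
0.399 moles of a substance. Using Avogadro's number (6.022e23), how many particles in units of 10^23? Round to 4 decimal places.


N = n * NA, then divide by 1e23 for the requested units.
N / 1e23 = n * 6.022
N / 1e23 = 0.399 * 6.022
N / 1e23 = 2.402778, rounded to 4 dp:

2.4028


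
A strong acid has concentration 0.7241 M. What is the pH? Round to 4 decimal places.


A strong acid dissociates completely, so [H+] equals the given concentration.
pH = -log10([H+]) = -log10(0.7241)
pH = 0.14020145, rounded to 4 dp:

0.1402


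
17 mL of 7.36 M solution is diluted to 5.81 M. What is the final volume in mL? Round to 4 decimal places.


Dilution: M1*V1 = M2*V2, solve for V2.
V2 = M1*V1 / M2
V2 = 7.36 * 17 / 5.81
V2 = 125.12 / 5.81
V2 = 21.53528399 mL, rounded to 4 dp:

21.5353 mL


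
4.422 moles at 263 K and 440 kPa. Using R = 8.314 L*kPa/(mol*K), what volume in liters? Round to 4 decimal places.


PV = nRT, solve for V = nRT / P.
nRT = 4.422 * 8.314 * 263 = 9669.0656
V = 9669.0656 / 440
V = 21.97514909 L, rounded to 4 dp:

21.9751 L


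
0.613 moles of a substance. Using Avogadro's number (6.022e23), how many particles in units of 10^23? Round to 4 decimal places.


N = n * NA, then divide by 1e23 for the requested units.
N / 1e23 = n * 6.022
N / 1e23 = 0.613 * 6.022
N / 1e23 = 3.691486, rounded to 4 dp:

3.6915


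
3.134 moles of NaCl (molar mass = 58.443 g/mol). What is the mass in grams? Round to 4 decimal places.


mass = n * M
mass = 3.134 * 58.443
mass = 183.160362 g, rounded to 4 dp:

183.1604 g


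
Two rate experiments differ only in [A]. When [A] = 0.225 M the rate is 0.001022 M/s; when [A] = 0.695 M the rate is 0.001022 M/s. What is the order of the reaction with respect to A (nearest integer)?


Rate is proportional to [A]^n, so rate2/rate1 = ([A]2/[A]1)^n. Take logs to solve for n.
rate2/rate1 = 0.001022 / 0.001022 = 1.0
[A]2/[A]1 = 0.695 / 0.225 = 3.0889
n = ln(1.0) / ln(3.0889) = 0.0
Nearest integer order:

0


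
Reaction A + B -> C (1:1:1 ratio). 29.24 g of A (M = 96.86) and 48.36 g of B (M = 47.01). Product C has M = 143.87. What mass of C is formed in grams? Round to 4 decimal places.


Find moles of each reactant; the smaller value is the limiting reagent in a 1:1:1 reaction, so moles_C equals moles of the limiter.
n_A = mass_A / M_A = 29.24 / 96.86 = 0.301879 mol
n_B = mass_B / M_B = 48.36 / 47.01 = 1.028717 mol
Limiting reagent: A (smaller), n_limiting = 0.301879 mol
mass_C = n_limiting * M_C = 0.301879 * 143.87
mass_C = 43.43133173 g, rounded to 4 dp:

43.4313 g


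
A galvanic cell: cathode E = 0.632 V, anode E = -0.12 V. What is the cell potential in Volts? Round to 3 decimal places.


Standard cell potential: E_cell = E_cathode - E_anode.
E_cell = 0.632 - (-0.12)
E_cell = 0.752 V, rounded to 3 dp:

0.752 V


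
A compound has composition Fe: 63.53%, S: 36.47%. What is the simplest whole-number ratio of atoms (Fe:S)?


Assume 100 g of compound, divide each mass% by atomic mass to get moles, then normalize by the smallest to get a raw atom ratio.
Moles per 100 g: Fe: 63.53/55.845 = 1.1376, S: 36.47/32.065 = 1.1374
Raw ratio (divide by min = 1.1374): Fe: 1.0, S: 1.0
Multiply by 1 to clear fractions: Fe: 1.0 ~= 1, S: 1.0 ~= 1
Reduce by GCD to get the simplest whole-number ratio:

1:1


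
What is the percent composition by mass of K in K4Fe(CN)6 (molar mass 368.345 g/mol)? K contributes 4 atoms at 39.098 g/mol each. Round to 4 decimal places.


pct = 100 * (n_elem * M_elem) / M_total
mass_contribution = 4 * 39.098 = 156.392 g/mol
pct = 100 * 156.392 / 368.345
pct = 42.45802169 %, rounded to 4 dp:

42.4580 %


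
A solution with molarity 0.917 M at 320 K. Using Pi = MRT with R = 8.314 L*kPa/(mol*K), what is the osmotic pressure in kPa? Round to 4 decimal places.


Osmotic pressure (van't Hoff): Pi = M*R*T.
RT = 8.314 * 320 = 2660.48
Pi = 0.917 * 2660.48
Pi = 2439.66016 kPa, rounded to 4 dp:

2439.6602 kPa


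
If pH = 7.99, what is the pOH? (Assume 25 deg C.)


At 25 deg C, pH + pOH = 14.
pOH = 14 - pH = 14 - 7.99
pOH = 6.01:

6.01


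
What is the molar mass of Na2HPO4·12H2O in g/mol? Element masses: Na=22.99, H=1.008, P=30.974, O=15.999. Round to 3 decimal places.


M = sum(count * atomic_mass) over atoms.
M = 2*22.99 + 25*1.008 + 1*30.974 + 16*15.999
M = 45.98 + 25.2 + 30.974 + 255.984
M = 358.138 g/mol, rounded to 3 dp:

358.138 g/mol


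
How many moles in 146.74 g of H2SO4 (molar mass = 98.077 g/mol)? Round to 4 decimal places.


n = mass / M
n = 146.74 / 98.077
n = 1.49617138 mol, rounded to 4 dp:

1.4962 mol


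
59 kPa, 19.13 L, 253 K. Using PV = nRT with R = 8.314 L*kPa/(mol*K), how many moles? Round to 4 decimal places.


PV = nRT, solve for n = PV / (RT).
PV = 59 * 19.13 = 1128.67
RT = 8.314 * 253 = 2103.442
n = 1128.67 / 2103.442
n = 0.53658242 mol, rounded to 4 dp:

0.5366 mol


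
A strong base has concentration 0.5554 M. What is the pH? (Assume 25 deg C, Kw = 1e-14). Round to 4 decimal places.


A strong base dissociates completely, so [OH-] equals the given concentration.
pOH = -log10([OH-]) = -log10(0.5554) = 0.255394
pH = 14 - pOH = 14 - 0.255394
pH = 13.744606, rounded to 4 dp:

13.7446


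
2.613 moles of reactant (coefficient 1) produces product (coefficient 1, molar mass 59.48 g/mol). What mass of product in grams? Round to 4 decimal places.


Use the coefficient ratio to convert reactant moles to product moles, then multiply by the product's molar mass.
moles_P = moles_R * (coeff_P / coeff_R) = 2.613 * (1/1) = 2.613
mass_P = moles_P * M_P = 2.613 * 59.48
mass_P = 155.42124 g, rounded to 4 dp:

155.4212 g


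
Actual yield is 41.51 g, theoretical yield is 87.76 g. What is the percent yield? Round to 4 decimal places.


% yield = 100 * actual / theoretical
% yield = 100 * 41.51 / 87.76
% yield = 47.29945305 %, rounded to 4 dp:

47.2995 %


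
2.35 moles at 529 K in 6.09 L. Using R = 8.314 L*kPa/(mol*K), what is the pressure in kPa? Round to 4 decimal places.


PV = nRT, solve for P = nRT / V.
nRT = 2.35 * 8.314 * 529 = 10335.5491
P = 10335.5491 / 6.09
P = 1697.13449918 kPa, rounded to 4 dp:

1697.1345 kPa


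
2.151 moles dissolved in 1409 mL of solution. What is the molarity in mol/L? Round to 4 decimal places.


Convert volume to liters: V_L = V_mL / 1000.
V_L = 1409 / 1000 = 1.409 L
M = n / V_L = 2.151 / 1.409
M = 1.52661462 mol/L, rounded to 4 dp:

1.5266 mol/L


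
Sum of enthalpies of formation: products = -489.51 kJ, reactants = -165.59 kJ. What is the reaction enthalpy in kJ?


dH_rxn = sum(dH_f products) - sum(dH_f reactants)
dH_rxn = -489.51 - (-165.59)
dH_rxn = -323.92 kJ:

-323.92 kJ


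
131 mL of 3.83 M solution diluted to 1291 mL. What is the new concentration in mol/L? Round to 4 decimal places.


Dilution: M1*V1 = M2*V2, solve for M2.
M2 = M1*V1 / V2
M2 = 3.83 * 131 / 1291
M2 = 501.73 / 1291
M2 = 0.38863672 mol/L, rounded to 4 dp:

0.3886 mol/L


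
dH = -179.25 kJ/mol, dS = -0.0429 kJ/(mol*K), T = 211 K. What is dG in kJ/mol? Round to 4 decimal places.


Gibbs: dG = dH - T*dS (consistent units, dS already in kJ/(mol*K)).
T*dS = 211 * -0.0429 = -9.0519
dG = -179.25 - (-9.0519)
dG = -170.1981 kJ/mol, rounded to 4 dp:

-170.1981 kJ/mol


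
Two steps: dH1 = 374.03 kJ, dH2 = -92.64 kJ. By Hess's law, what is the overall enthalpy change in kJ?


Hess's law: enthalpy is a state function, so add the step enthalpies.
dH_total = dH1 + dH2 = 374.03 + (-92.64)
dH_total = 281.39 kJ:

281.39 kJ


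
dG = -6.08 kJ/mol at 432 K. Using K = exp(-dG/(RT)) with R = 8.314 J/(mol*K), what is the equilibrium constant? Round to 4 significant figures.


dG is in kJ/mol; multiply by 1000 to match R in J/(mol*K).
RT = 8.314 * 432 = 3591.648 J/mol
exponent = -dG*1000 / (RT) = -(-6.08*1000) / 3591.648 = 1.69281622
K = exp(1.69281622)
K = 5.4347647, rounded to 4 significant figures:

5.435


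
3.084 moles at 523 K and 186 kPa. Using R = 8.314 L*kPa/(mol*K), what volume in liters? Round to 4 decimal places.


PV = nRT, solve for V = nRT / P.
nRT = 3.084 * 8.314 * 523 = 13409.9166
V = 13409.9166 / 186
V = 72.09632581 L, rounded to 4 dp:

72.0963 L


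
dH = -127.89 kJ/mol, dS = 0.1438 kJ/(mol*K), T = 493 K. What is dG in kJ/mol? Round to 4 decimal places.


Gibbs: dG = dH - T*dS (consistent units, dS already in kJ/(mol*K)).
T*dS = 493 * 0.1438 = 70.8934
dG = -127.89 - (70.8934)
dG = -198.7834 kJ/mol, rounded to 4 dp:

-198.7834 kJ/mol


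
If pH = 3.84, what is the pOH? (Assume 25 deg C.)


At 25 deg C, pH + pOH = 14.
pOH = 14 - pH = 14 - 3.84
pOH = 10.16:

10.16


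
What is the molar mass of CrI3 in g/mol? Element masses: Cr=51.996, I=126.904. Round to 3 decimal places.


M = sum(count * atomic_mass) over atoms.
M = 1*51.996 + 3*126.904
M = 51.996 + 380.712
M = 432.708 g/mol, rounded to 3 dp:

432.708 g/mol


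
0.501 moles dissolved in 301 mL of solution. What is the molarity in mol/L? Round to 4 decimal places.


Convert volume to liters: V_L = V_mL / 1000.
V_L = 301 / 1000 = 0.301 L
M = n / V_L = 0.501 / 0.301
M = 1.66445183 mol/L, rounded to 4 dp:

1.6645 mol/L


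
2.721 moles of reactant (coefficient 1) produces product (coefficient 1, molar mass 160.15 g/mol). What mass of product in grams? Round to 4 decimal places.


Use the coefficient ratio to convert reactant moles to product moles, then multiply by the product's molar mass.
moles_P = moles_R * (coeff_P / coeff_R) = 2.721 * (1/1) = 2.721
mass_P = moles_P * M_P = 2.721 * 160.15
mass_P = 435.76815 g, rounded to 4 dp:

435.7682 g


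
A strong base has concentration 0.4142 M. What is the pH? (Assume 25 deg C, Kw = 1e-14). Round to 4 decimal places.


A strong base dissociates completely, so [OH-] equals the given concentration.
pOH = -log10([OH-]) = -log10(0.4142) = 0.38279
pH = 14 - pOH = 14 - 0.38279
pH = 13.61721, rounded to 4 dp:

13.6172


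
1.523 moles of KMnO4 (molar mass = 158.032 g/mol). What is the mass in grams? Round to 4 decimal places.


mass = n * M
mass = 1.523 * 158.032
mass = 240.682736 g, rounded to 4 dp:

240.6827 g


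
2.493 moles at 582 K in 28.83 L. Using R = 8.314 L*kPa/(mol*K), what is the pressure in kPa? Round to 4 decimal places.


PV = nRT, solve for P = nRT / V.
nRT = 2.493 * 8.314 * 582 = 12062.9988
P = 12062.9988 / 28.83
P = 418.41827263 kPa, rounded to 4 dp:

418.4183 kPa


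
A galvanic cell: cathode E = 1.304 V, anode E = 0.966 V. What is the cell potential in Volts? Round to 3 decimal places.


Standard cell potential: E_cell = E_cathode - E_anode.
E_cell = 1.304 - (0.966)
E_cell = 0.338 V, rounded to 3 dp:

0.338 V


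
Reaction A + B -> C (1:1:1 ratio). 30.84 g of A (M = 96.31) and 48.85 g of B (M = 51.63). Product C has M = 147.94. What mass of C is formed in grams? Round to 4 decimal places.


Find moles of each reactant; the smaller value is the limiting reagent in a 1:1:1 reaction, so moles_C equals moles of the limiter.
n_A = mass_A / M_A = 30.84 / 96.31 = 0.320216 mol
n_B = mass_B / M_B = 48.85 / 51.63 = 0.946155 mol
Limiting reagent: A (smaller), n_limiting = 0.320216 mol
mass_C = n_limiting * M_C = 0.320216 * 147.94
mass_C = 47.37275504 g, rounded to 4 dp:

47.3728 g


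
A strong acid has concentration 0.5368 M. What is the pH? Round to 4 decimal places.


A strong acid dissociates completely, so [H+] equals the given concentration.
pH = -log10([H+]) = -log10(0.5368)
pH = 0.27018749, rounded to 4 dp:

0.2702


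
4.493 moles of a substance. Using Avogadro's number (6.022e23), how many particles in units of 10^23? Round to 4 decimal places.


N = n * NA, then divide by 1e23 for the requested units.
N / 1e23 = n * 6.022
N / 1e23 = 4.493 * 6.022
N / 1e23 = 27.056846, rounded to 4 dp:

27.0568


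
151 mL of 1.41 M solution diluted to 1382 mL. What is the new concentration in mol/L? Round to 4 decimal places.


Dilution: M1*V1 = M2*V2, solve for M2.
M2 = M1*V1 / V2
M2 = 1.41 * 151 / 1382
M2 = 212.91 / 1382
M2 = 0.15405933 mol/L, rounded to 4 dp:

0.1541 mol/L


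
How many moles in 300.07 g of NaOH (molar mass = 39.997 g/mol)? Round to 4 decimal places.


n = mass / M
n = 300.07 / 39.997
n = 7.50231267 mol, rounded to 4 dp:

7.5023 mol


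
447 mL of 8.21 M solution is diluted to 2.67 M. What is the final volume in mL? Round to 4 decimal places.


Dilution: M1*V1 = M2*V2, solve for V2.
V2 = M1*V1 / M2
V2 = 8.21 * 447 / 2.67
V2 = 3669.87 / 2.67
V2 = 1374.48314607 mL, rounded to 4 dp:

1374.4831 mL


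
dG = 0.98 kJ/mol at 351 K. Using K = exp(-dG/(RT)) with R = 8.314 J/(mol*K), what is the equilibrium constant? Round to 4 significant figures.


dG is in kJ/mol; multiply by 1000 to match R in J/(mol*K).
RT = 8.314 * 351 = 2918.214 J/mol
exponent = -dG*1000 / (RT) = -(0.98*1000) / 2918.214 = -0.33582184
K = exp(-0.33582184)
K = 0.71475043, rounded to 4 significant figures:

0.7148


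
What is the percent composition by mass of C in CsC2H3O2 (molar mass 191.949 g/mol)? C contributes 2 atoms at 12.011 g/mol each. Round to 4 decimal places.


pct = 100 * (n_elem * M_elem) / M_total
mass_contribution = 2 * 12.011 = 24.022 g/mol
pct = 100 * 24.022 / 191.949
pct = 12.51478257 %, rounded to 4 dp:

12.5148 %


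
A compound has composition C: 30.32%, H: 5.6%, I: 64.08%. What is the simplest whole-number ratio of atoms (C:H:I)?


Assume 100 g of compound, divide each mass% by atomic mass to get moles, then normalize by the smallest to get a raw atom ratio.
Moles per 100 g: C: 30.32/12.011 = 2.5244, H: 5.6/1.008 = 5.5556, I: 64.08/126.904 = 0.5049
Raw ratio (divide by min = 0.5049): C: 4.999, H: 11.002, I: 1.0
Multiply by 1 to clear fractions: C: 4.999 ~= 5, H: 11.002 ~= 11, I: 1.0 ~= 1
Reduce by GCD to get the simplest whole-number ratio:

5:11:1


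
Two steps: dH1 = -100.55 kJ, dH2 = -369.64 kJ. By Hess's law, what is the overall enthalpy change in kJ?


Hess's law: enthalpy is a state function, so add the step enthalpies.
dH_total = dH1 + dH2 = -100.55 + (-369.64)
dH_total = -470.19 kJ:

-470.19 kJ


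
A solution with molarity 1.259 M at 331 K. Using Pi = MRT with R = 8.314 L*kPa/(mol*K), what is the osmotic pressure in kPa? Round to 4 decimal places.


Osmotic pressure (van't Hoff): Pi = M*R*T.
RT = 8.314 * 331 = 2751.934
Pi = 1.259 * 2751.934
Pi = 3464.684906 kPa, rounded to 4 dp:

3464.6849 kPa


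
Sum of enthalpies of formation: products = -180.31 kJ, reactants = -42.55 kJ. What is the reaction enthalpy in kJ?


dH_rxn = sum(dH_f products) - sum(dH_f reactants)
dH_rxn = -180.31 - (-42.55)
dH_rxn = -137.76 kJ:

-137.76 kJ


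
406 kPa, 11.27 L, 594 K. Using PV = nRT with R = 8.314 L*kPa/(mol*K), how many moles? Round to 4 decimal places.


PV = nRT, solve for n = PV / (RT).
PV = 406 * 11.27 = 4575.62
RT = 8.314 * 594 = 4938.516
n = 4575.62 / 4938.516
n = 0.9265172 mol, rounded to 4 dp:

0.9265 mol


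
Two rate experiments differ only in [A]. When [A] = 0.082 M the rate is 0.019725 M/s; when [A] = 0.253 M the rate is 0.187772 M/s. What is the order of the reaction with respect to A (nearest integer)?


Rate is proportional to [A]^n, so rate2/rate1 = ([A]2/[A]1)^n. Take logs to solve for n.
rate2/rate1 = 0.187772 / 0.019725 = 9.5195
[A]2/[A]1 = 0.253 / 0.082 = 3.0854
n = ln(9.5195) / ln(3.0854) = 2.0
Nearest integer order:

2


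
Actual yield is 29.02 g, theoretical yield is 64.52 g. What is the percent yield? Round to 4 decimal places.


% yield = 100 * actual / theoretical
% yield = 100 * 29.02 / 64.52
% yield = 44.9783013 %, rounded to 4 dp:

44.9783 %


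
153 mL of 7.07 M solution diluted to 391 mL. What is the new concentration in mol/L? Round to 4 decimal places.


Dilution: M1*V1 = M2*V2, solve for M2.
M2 = M1*V1 / V2
M2 = 7.07 * 153 / 391
M2 = 1081.71 / 391
M2 = 2.76652174 mol/L, rounded to 4 dp:

2.7665 mol/L


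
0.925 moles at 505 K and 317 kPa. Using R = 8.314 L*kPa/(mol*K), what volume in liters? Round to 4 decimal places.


PV = nRT, solve for V = nRT / P.
nRT = 0.925 * 8.314 * 505 = 3883.6773
V = 3883.6773 / 317
V = 12.25134795 L, rounded to 4 dp:

12.2513 L


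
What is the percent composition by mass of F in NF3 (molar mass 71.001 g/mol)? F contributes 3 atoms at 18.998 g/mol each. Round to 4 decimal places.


pct = 100 * (n_elem * M_elem) / M_total
mass_contribution = 3 * 18.998 = 56.994 g/mol
pct = 100 * 56.994 / 71.001
pct = 80.27210884 %, rounded to 4 dp:

80.2721 %


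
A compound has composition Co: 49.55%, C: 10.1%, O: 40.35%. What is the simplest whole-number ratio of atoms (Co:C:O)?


Assume 100 g of compound, divide each mass% by atomic mass to get moles, then normalize by the smallest to get a raw atom ratio.
Moles per 100 g: Co: 49.55/58.933 = 0.8408, C: 10.1/12.011 = 0.8409, O: 40.35/15.999 = 2.522
Raw ratio (divide by min = 0.8408): Co: 1.0, C: 1.0, O: 3.0
Multiply by 1 to clear fractions: Co: 1.0 ~= 1, C: 1.0 ~= 1, O: 3.0 ~= 3
Reduce by GCD to get the simplest whole-number ratio:

1:1:3


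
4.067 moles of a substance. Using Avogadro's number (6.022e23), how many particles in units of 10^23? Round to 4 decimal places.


N = n * NA, then divide by 1e23 for the requested units.
N / 1e23 = n * 6.022
N / 1e23 = 4.067 * 6.022
N / 1e23 = 24.491474, rounded to 4 dp:

24.4915


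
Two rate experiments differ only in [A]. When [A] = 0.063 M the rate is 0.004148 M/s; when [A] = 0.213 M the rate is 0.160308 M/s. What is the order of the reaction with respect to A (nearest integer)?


Rate is proportional to [A]^n, so rate2/rate1 = ([A]2/[A]1)^n. Take logs to solve for n.
rate2/rate1 = 0.160308 / 0.004148 = 38.6471
[A]2/[A]1 = 0.213 / 0.063 = 3.381
n = ln(38.6471) / ln(3.381) = 3.0
Nearest integer order:

3


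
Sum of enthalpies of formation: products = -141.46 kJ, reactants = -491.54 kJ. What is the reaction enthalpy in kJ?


dH_rxn = sum(dH_f products) - sum(dH_f reactants)
dH_rxn = -141.46 - (-491.54)
dH_rxn = 350.08 kJ:

350.08 kJ


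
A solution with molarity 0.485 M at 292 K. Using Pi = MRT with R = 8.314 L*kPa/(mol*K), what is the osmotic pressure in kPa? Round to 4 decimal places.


Osmotic pressure (van't Hoff): Pi = M*R*T.
RT = 8.314 * 292 = 2427.688
Pi = 0.485 * 2427.688
Pi = 1177.42868 kPa, rounded to 4 dp:

1177.4287 kPa


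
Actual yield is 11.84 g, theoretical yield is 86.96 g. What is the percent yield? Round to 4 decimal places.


% yield = 100 * actual / theoretical
% yield = 100 * 11.84 / 86.96
% yield = 13.61545538 %, rounded to 4 dp:

13.6155 %


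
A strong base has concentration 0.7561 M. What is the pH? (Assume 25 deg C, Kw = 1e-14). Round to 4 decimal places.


A strong base dissociates completely, so [OH-] equals the given concentration.
pOH = -log10([OH-]) = -log10(0.7561) = 0.121421
pH = 14 - pOH = 14 - 0.121421
pH = 13.878579, rounded to 4 dp:

13.8786


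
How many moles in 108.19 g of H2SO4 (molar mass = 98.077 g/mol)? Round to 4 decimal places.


n = mass / M
n = 108.19 / 98.077
n = 1.10311286 mol, rounded to 4 dp:

1.1031 mol


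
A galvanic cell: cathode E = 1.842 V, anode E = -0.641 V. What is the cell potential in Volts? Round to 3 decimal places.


Standard cell potential: E_cell = E_cathode - E_anode.
E_cell = 1.842 - (-0.641)
E_cell = 2.483 V, rounded to 3 dp:

2.483 V


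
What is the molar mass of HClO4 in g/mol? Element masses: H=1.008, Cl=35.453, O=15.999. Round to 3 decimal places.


M = sum(count * atomic_mass) over atoms.
M = 1*1.008 + 1*35.453 + 4*15.999
M = 1.008 + 35.453 + 63.996
M = 100.457 g/mol, rounded to 3 dp:

100.457 g/mol


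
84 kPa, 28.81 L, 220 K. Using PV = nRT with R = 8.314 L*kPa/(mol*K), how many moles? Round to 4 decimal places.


PV = nRT, solve for n = PV / (RT).
PV = 84 * 28.81 = 2420.04
RT = 8.314 * 220 = 1829.08
n = 2420.04 / 1829.08
n = 1.32309139 mol, rounded to 4 dp:

1.3231 mol


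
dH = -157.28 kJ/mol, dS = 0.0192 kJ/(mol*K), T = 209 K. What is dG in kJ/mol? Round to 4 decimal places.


Gibbs: dG = dH - T*dS (consistent units, dS already in kJ/(mol*K)).
T*dS = 209 * 0.0192 = 4.0128
dG = -157.28 - (4.0128)
dG = -161.2928 kJ/mol, rounded to 4 dp:

-161.2928 kJ/mol


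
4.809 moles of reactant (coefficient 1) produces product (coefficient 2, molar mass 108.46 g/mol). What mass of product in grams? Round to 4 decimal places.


Use the coefficient ratio to convert reactant moles to product moles, then multiply by the product's molar mass.
moles_P = moles_R * (coeff_P / coeff_R) = 4.809 * (2/1) = 9.618
mass_P = moles_P * M_P = 9.618 * 108.46
mass_P = 1043.16828 g, rounded to 4 dp:

1043.1683 g


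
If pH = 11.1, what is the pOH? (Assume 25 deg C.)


At 25 deg C, pH + pOH = 14.
pOH = 14 - pH = 14 - 11.1
pOH = 2.9:

2.90


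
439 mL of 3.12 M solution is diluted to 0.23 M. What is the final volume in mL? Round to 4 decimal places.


Dilution: M1*V1 = M2*V2, solve for V2.
V2 = M1*V1 / M2
V2 = 3.12 * 439 / 0.23
V2 = 1369.68 / 0.23
V2 = 5955.13043478 mL, rounded to 4 dp:

5955.1304 mL


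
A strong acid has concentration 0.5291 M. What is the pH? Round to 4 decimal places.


A strong acid dissociates completely, so [H+] equals the given concentration.
pH = -log10([H+]) = -log10(0.5291)
pH = 0.27646224, rounded to 4 dp:

0.2765


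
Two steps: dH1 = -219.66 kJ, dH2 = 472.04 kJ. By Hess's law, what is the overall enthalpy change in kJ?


Hess's law: enthalpy is a state function, so add the step enthalpies.
dH_total = dH1 + dH2 = -219.66 + (472.04)
dH_total = 252.38 kJ:

252.38 kJ


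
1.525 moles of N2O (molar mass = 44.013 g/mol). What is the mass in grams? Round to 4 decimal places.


mass = n * M
mass = 1.525 * 44.013
mass = 67.119825 g, rounded to 4 dp:

67.1198 g


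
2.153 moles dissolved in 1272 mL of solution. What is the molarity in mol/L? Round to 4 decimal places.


Convert volume to liters: V_L = V_mL / 1000.
V_L = 1272 / 1000 = 1.272 L
M = n / V_L = 2.153 / 1.272
M = 1.69261006 mol/L, rounded to 4 dp:

1.6926 mol/L


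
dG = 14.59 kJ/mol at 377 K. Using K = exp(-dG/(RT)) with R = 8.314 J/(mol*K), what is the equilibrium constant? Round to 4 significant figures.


dG is in kJ/mol; multiply by 1000 to match R in J/(mol*K).
RT = 8.314 * 377 = 3134.378 J/mol
exponent = -dG*1000 / (RT) = -(14.59*1000) / 3134.378 = -4.65483104
K = exp(-4.65483104)
K = 0.0095155208, rounded to 4 significant figures:

0.009516


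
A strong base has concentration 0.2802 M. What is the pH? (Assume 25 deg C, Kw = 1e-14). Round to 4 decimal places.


A strong base dissociates completely, so [OH-] equals the given concentration.
pOH = -log10([OH-]) = -log10(0.2802) = 0.552532
pH = 14 - pOH = 14 - 0.552532
pH = 13.447468, rounded to 4 dp:

13.4475


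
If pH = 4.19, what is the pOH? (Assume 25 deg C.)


At 25 deg C, pH + pOH = 14.
pOH = 14 - pH = 14 - 4.19
pOH = 9.81:

9.81
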